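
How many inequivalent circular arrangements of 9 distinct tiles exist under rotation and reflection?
(9-1)!/2 = 40320/2 = 20160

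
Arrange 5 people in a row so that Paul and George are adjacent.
Treat as block: (5-1)! × 2! = 24 × 2 = 48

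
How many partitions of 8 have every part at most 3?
Let r_j(i) = number of partitions of i into parts ≤ j, for i = 0..8. r_1(i) = 1 for all i; r_j(i) = r_{j-1}(i) + r_j(i-j). Rows j = 2..3: ≤2: 1 1 2 2 3 3 4 4 5; ≤3: 1 1 2 3 4 5 7 8 10. r_3(8) = 10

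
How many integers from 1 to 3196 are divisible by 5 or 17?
⌊3196/5⌋ + ⌊3196/17⌋ - ⌊3196/85⌋ = 639 + 188 - 37 = 790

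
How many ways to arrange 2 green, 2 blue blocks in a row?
4! / (2! × 2!) = 6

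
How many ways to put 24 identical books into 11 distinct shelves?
C(24+11-1, 11-1) = C(34, 10) = 131128140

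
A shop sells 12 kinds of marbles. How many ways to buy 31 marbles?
C(31+12-1, 12-1) = C(42, 11) = 4280561376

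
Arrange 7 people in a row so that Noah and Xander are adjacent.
Treat as block: (7-1)! × 2! = 720 × 2 = 1440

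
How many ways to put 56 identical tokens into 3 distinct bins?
C(56+3-1, 3-1) = C(58, 2) = 1653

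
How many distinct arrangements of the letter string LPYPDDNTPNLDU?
13! / (3! × 2! × 1! × 2! × 1! × 3! × 1!) = 43243200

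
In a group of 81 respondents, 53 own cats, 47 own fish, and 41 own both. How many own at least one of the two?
|A∪B| = |A| + |B| - |A∩B| = 53 + 47 - 41 = 59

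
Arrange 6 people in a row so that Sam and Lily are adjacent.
Treat as block: (6-1)! × 2! = 120 × 2 = 240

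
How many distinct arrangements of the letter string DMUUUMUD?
8! / (2! × 2! × 4!) = 420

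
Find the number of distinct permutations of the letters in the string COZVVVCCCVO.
11! / (1! × 4! × 4! × 2!) = 34650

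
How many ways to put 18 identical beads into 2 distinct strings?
C(18+2-1, 2-1) = C(19, 1) = 19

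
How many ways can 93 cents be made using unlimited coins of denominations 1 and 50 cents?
Coefficient of x^93 in 1/(1-x^1) · 1/(1-x^50). Use j coins of 50 for j = 0..⌊93/50⌋ = 1, the rest in 1s: 1 + 1 = 2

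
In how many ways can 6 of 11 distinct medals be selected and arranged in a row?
P(11,6) = 11!/(11-6)! = 332640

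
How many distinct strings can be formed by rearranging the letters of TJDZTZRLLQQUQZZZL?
17! / (1! × 3! × 1! × 3! × 2! × 1! × 5! × 1!) = 41167526400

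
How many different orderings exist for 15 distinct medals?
15! = 1307674368000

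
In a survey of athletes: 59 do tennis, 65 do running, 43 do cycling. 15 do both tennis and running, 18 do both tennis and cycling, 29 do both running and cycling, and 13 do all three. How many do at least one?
|A∪B∪C| = 59+65+43-15-18-29+13 = 118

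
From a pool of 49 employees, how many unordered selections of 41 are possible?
C(49,41) = 49!/(41!×8!) = 450978066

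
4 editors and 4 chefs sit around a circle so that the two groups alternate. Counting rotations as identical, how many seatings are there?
Fix one of the editors: (4-1)! ways for the remaining editors, × 4! ways for the chefs = 6 × 24 = 144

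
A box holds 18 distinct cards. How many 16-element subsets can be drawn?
C(18,16) = 18!/(16!×2!) = 153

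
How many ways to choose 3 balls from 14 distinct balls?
C(14,3) = 14!/(3!×11!) = 364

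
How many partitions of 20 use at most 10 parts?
By conjugation, equals partitions of 20 into parts ≤ 10. Let r_j(i) = number of partitions of i into parts ≤ j, for i = 0..20. r_1(i) = 1 for all i; r_j(i) = r_{j-1}(i) + r_j(i-j). Rows j = 2..10: ≤2: 1 1 2 2 3 3 4 4 5 5 6 6 7 7 8 8 9 9 10 10 11; ≤3: 1 1 2 3 4 5 7 8 10 12 14 16 19 21 24 27 30 33 37 40 44; ≤4: 1 1 2 3 5 6 9 11 15 18 23 27 34 39 47 54 64 72 84 94 108; ≤5: 1 1 2 3 5 7 10 13 18 23 30 37 47 57 70 84 101 119 141 164 192; ≤6: 1 1 2 3 5 7 11 14 20 26 35 44 58 71 90 110 136 163 199 235 282; ≤7: 1 1 2 3 5 7 11 15 21 28 38 49 65 82 105 131 164 201 248 300 364; ≤8: 1 1 2 3 5 7 11 15 22 29 40 52 70 89 116 146 186 230 288 352 434; ≤9: 1 1 2 3 5 7 11 15 22 30 41 54 73 94 123 157 201 252 318 393 488; ≤10: 1 1 2 3 5 7 11 15 22 30 42 55 75 97 128 164 212 267 340 423 530. r_10(20) = 530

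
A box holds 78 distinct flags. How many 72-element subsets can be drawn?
C(78,72) = 78!/(72!×6!) = 256851595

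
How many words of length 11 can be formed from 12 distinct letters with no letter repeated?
P(12,11) = 12!/(12-11)! = 479001600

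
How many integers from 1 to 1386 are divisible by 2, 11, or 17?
⌊1386/2⌋+⌊1386/11⌋+⌊1386/17⌋ - ⌊1386/22⌋-⌊1386/34⌋-⌊1386/187⌋ + ⌊1386/374⌋ = 693+126+81 - 63-40-7 + 3 = 793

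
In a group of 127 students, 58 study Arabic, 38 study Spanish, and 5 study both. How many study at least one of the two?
|A∪B| = |A| + |B| - |A∩B| = 58 + 38 - 5 = 91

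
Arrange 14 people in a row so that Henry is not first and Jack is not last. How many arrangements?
By inclusion-exclusion: 14! - 2×(14-1)! + (14-2)! = 87178291200 - 12454041600 + 479001600 = 75203251200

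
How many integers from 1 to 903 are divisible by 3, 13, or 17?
⌊903/3⌋+⌊903/13⌋+⌊903/17⌋ - ⌊903/39⌋-⌊903/51⌋-⌊903/221⌋ + ⌊903/663⌋ = 301+69+53 - 23-17-4 + 1 = 380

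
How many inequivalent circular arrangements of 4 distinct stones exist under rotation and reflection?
(4-1)!/2 = 6/2 = 3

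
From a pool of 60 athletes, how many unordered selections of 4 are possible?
C(60,4) = 60!/(4!×56!) = 487635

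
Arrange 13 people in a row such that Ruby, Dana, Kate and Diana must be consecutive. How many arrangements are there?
Treat the 4 as one block: (13-4+1)! × 4! = 3628800 × 24 = 87091200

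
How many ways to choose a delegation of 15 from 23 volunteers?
C(23,15) = 23!/(15!×8!) = 490314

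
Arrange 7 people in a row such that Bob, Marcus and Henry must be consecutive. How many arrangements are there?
Treat the 3 as one block: (7-3+1)! × 3! = 120 × 6 = 720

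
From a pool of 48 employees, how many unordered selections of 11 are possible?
C(48,11) = 48!/(11!×37!) = 22595200368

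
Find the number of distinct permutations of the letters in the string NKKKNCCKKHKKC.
13! / (1! × 2! × 3! × 7!) = 102960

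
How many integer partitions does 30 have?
Pentagonal recurrence p(n) = p(n-1) + p(n-2) - p(n-5) - p(n-7) + p(n-12) + p(n-15) - ... gives p(0..29) = 1, 1, 2, 3, 5, 7, 11, 15, 22, 30, 42, 56, 77, 101, 135, 176, 231, 297, 385, 490, 627, 792, 1002, 1255, 1575, 1958, 2436, 3010, 3718, 4565. p(30) = p(29) + p(28) - p(25) - p(23) + p(18) + p(15) - p(8) - p(4) = 4565 + 3718 - 1958 - 1255 + 385 + 176 - 22 - 5 = 5604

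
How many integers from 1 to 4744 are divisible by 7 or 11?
⌊4744/7⌋ + ⌊4744/11⌋ - ⌊4744/77⌋ = 677 + 431 - 61 = 1047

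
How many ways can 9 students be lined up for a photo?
9! = 362880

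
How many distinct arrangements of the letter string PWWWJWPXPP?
10! / (4! × 4! × 1! × 1!) = 6300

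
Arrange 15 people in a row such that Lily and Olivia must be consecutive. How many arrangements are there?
Treat the 2 as one block: (15-2+1)! × 2! = 87178291200 × 2 = 174356582400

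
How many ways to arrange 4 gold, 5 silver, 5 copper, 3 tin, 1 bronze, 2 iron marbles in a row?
20! / (4! × 5! × 5! × 3! × 1! × 2!) = 586637251200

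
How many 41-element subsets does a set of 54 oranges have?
C(54,41) = 54!/(41!×13!) = 1108176102180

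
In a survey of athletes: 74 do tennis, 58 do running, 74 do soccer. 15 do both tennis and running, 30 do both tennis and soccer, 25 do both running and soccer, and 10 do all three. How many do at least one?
|A∪B∪C| = 74+58+74-15-30-25+10 = 146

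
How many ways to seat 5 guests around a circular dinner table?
Circular: fix one position, arrange the rest. (5-1)! = 24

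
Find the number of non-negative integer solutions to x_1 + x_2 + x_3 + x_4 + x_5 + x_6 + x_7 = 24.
C(24+7-1, 7-1) = C(30, 6) = 593775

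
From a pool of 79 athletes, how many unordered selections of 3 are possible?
C(79,3) = 79!/(3!×76!) = 79079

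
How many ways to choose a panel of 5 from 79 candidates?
C(79,5) = 79!/(5!×74!) = 22537515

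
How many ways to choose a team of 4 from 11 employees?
C(11,4) = 11!/(4!×7!) = 330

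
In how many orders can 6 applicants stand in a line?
6! = 720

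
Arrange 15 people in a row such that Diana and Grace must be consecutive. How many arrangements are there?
Treat the 2 as one block: (15-2+1)! × 2! = 87178291200 × 2 = 174356582400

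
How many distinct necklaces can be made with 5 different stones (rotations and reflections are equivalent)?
(5-1)!/2 = 24/2 = 12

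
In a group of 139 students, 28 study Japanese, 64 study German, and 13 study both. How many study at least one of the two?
|A∪B| = |A| + |B| - |A∩B| = 28 + 64 - 13 = 79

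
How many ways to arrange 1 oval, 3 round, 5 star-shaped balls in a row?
9! / (1! × 3! × 5!) = 504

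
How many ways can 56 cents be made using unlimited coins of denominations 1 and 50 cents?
Coefficient of x^56 in 1/(1-x^1) · 1/(1-x^50). Use j coins of 50 for j = 0..⌊56/50⌋ = 1, the rest in 1s: 1 + 1 = 2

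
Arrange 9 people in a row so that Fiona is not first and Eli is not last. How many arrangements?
By inclusion-exclusion: 9! - 2×(9-1)! + (9-2)! = 362880 - 80640 + 5040 = 287280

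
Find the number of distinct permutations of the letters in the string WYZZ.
4! / (2! × 1! × 1!) = 12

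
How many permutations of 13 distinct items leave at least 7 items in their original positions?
Exactly j fixed points: C(13,j)·!(13-j); sum over j ≥ 7 (derangement numbers via !m = (m-1)·(!(m-1) + !(m-2)): !0..!6 = 1, 0, 1, 2, 9, 44, 265). Σ_{j=7}^{13} C(13,j)·!(13-j) = C(13,7)·!6 + C(13,8)·!5 + C(13,9)·!4 + C(13,10)·!3 + C(13,11)·!2 + C(13,12)·!1 + C(13,13)·!0 = 1716·265 + 1287·44 + 715·9 + 286·2 + 78·1 + 13·0 + 1·1 = 518454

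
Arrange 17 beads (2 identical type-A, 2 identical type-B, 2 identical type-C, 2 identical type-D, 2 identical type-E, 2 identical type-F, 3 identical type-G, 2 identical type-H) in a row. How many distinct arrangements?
17! / (2! × 2! × 2! × 2! × 2! × 2! × 3! × 2!) = 463134672000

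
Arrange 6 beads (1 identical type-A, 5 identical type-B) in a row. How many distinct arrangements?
6! / (1! × 5!) = 6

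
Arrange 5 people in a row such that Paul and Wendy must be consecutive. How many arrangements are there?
Treat the 2 as one block: (5-2+1)! × 2! = 24 × 2 = 48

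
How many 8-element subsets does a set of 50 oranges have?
C(50,8) = 50!/(8!×42!) = 536878650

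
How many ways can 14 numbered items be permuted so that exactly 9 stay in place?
Choose the 9 fixed points C(14,9) = 2002, derange the rest: !5 = Σ_{j=0}^{5} (-1)^j·5!/j! = 120 - 120 + 60 - 20 + 5 - 1 = 44. Product = 2002 × 44 = 88088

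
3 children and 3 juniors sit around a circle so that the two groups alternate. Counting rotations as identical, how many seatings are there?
Fix one of the children: (3-1)! ways for the remaining children, × 3! ways for the juniors = 2 × 6 = 12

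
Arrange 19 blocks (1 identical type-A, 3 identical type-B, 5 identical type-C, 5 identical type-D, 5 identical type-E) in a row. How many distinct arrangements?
19! / (1! × 3! × 5! × 5! × 5!) = 11732745024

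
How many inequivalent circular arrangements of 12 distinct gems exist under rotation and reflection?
(12-1)!/2 = 39916800/2 = 19958400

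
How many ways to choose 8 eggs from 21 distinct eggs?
C(21,8) = 21!/(8!×13!) = 203490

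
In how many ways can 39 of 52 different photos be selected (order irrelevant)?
C(52,39) = 52!/(39!×13!) = 635013559600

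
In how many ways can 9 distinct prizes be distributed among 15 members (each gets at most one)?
P(15,9) = 15!/(15-9)! = 1816214400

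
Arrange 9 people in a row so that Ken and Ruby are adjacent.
Treat as block: (9-1)! × 2! = 40320 × 2 = 80640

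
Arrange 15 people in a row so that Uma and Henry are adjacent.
Treat as block: (15-1)! × 2! = 87178291200 × 2 = 174356582400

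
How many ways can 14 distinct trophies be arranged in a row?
14! = 87178291200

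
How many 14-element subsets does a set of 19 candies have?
C(19,14) = 19!/(14!×5!) = 11628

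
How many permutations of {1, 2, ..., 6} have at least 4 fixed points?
Exactly j fixed points: C(6,j)·!(6-j); sum over j ≥ 4 (derangement numbers via !m = (m-1)·(!(m-1) + !(m-2)): !0..!2 = 1, 0, 1). Σ_{j=4}^{6} C(6,j)·!(6-j) = C(6,4)·!2 + C(6,5)·!1 + C(6,6)·!0 = 15·1 + 6·0 + 1·1 = 16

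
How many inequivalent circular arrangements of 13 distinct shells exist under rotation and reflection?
(13-1)!/2 = 479001600/2 = 239500800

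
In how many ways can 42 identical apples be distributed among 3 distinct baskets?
C(42+3-1, 3-1) = C(44, 2) = 946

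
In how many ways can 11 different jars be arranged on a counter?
11! = 39916800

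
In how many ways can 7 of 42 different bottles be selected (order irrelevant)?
C(42,7) = 42!/(7!×35!) = 26978328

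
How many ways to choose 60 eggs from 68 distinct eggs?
C(68,60) = 68!/(60!×8!) = 7392009768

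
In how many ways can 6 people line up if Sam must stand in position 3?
Fix one position: (6-1)! = 120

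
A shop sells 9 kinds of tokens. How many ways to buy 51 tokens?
C(51+9-1, 9-1) = C(59, 8) = 2217471399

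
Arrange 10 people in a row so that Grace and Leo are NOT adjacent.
Total - adjacent = 10! - (10-1)!×2 = 3628800 - 725760 = 2903040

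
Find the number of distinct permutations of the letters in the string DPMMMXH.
7! / (1! × 1! × 3! × 1! × 1!) = 840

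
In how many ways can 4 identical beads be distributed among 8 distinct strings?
C(4+8-1, 8-1) = C(11, 7) = 330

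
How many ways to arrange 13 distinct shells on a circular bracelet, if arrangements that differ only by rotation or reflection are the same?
(13-1)!/2 = 479001600/2 = 239500800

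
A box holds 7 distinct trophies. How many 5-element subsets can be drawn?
C(7,5) = 7!/(5!×2!) = 21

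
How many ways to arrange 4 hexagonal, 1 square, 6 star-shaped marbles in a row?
11! / (4! × 1! × 6!) = 2310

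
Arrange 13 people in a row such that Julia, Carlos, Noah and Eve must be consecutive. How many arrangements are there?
Treat the 4 as one block: (13-4+1)! × 4! = 3628800 × 24 = 87091200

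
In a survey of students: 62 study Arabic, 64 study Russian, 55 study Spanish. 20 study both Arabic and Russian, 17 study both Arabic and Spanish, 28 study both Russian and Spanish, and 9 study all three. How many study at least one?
|A∪B∪C| = 62+64+55-20-17-28+9 = 125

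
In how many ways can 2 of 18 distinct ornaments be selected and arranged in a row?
P(18,2) = 18!/(18-2)! = 306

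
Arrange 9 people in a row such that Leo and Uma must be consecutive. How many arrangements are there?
Treat the 2 as one block: (9-2+1)! × 2! = 40320 × 2 = 80640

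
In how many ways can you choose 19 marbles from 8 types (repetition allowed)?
C(19+8-1, 8-1) = C(26, 7) = 657800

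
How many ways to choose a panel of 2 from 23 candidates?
C(23,2) = 23!/(2!×21!) = 253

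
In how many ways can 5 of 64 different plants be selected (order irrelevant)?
C(64,5) = 64!/(5!×59!) = 7624512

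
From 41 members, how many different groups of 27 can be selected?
C(41,27) = 41!/(27!×14!) = 35240152720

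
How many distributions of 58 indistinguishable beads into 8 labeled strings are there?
C(58+8-1, 8-1) = C(65, 7) = 696190560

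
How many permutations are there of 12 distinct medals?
12! = 479001600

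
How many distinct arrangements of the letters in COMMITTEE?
9! / (1! × 1! × 2! × 1! × 2! × 2!) = 45360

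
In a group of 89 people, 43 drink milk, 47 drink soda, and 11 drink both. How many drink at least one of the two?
|A∪B| = |A| + |B| - |A∩B| = 43 + 47 - 11 = 79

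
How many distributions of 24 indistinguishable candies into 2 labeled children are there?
C(24+2-1, 2-1) = C(25, 1) = 25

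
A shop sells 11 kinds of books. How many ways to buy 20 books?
C(20+11-1, 11-1) = C(30, 10) = 30045015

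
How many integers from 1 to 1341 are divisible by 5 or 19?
⌊1341/5⌋ + ⌊1341/19⌋ - ⌊1341/95⌋ = 268 + 70 - 14 = 324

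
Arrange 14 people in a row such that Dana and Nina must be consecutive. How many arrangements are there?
Treat the 2 as one block: (14-2+1)! × 2! = 6227020800 × 2 = 12454041600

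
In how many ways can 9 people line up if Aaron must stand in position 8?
Fix one position: (9-1)! = 40320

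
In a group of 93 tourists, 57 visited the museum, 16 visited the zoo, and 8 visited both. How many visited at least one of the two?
|A∪B| = |A| + |B| - |A∩B| = 57 + 16 - 8 = 65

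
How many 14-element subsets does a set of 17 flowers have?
C(17,14) = 17!/(14!×3!) = 680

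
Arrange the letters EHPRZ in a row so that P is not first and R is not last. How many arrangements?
By inclusion-exclusion: 5! - 2×(5-1)! + (5-2)! = 120 - 48 + 6 = 78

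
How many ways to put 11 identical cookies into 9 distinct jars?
C(11+9-1, 9-1) = C(19, 8) = 75582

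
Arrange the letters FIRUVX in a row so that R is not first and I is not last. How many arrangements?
By inclusion-exclusion: 6! - 2×(6-1)! + (6-2)! = 720 - 240 + 24 = 504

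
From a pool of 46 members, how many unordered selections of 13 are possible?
C(46,13) = 46!/(13!×33!) = 101766230790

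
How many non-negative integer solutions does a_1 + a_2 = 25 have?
C(25+2-1, 2-1) = C(26, 1) = 26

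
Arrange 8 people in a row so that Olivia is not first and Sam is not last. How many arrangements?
By inclusion-exclusion: 8! - 2×(8-1)! + (8-2)! = 40320 - 10080 + 720 = 30960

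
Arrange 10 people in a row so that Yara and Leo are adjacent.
Treat as block: (10-1)! × 2! = 362880 × 2 = 725760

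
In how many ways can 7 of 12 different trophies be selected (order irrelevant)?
C(12,7) = 12!/(7!×5!) = 792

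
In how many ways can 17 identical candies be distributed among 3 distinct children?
C(17+3-1, 3-1) = C(19, 2) = 171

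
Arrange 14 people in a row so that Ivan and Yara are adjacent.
Treat as block: (14-1)! × 2! = 6227020800 × 2 = 12454041600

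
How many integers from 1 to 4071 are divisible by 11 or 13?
⌊4071/11⌋ + ⌊4071/13⌋ - ⌊4071/143⌋ = 370 + 313 - 28 = 655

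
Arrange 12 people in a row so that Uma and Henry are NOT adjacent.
Total - adjacent = 12! - (12-1)!×2 = 479001600 - 79833600 = 399168000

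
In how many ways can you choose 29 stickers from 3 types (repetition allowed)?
C(29+3-1, 3-1) = C(31, 2) = 465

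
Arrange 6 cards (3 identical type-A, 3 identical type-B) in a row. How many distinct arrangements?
6! / (3! × 3!) = 20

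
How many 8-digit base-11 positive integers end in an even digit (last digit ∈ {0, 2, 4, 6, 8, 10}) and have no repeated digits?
Last∈{0,2,4,6,8,10}. Last=0: 604800. Last nonzero: 5×9×P(9,6) = 2721600. Total = 3326400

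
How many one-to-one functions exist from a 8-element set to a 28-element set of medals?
P(28,8) = 28!/(28-8)! = 125318793600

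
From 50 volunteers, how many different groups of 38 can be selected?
C(50,38) = 50!/(38!×12!) = 121399651100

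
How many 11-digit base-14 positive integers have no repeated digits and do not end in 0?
Last digit: 13 nonzero choices. First digit: 12 (nonzero, ≠last). Middle 9: P(12,9) = 79833600. Total = 12454041600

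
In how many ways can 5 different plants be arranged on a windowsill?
5! = 120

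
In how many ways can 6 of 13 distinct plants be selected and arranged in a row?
P(13,6) = 13!/(13-6)! = 1235520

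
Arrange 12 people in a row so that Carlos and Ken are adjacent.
Treat as block: (12-1)! × 2! = 39916800 × 2 = 79833600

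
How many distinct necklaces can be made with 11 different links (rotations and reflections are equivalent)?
(11-1)!/2 = 3628800/2 = 1814400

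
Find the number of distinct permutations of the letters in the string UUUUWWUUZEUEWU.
14! / (3! × 1! × 8! × 2!) = 180180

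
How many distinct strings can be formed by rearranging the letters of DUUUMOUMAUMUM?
13! / (4! × 1! × 1! × 1! × 6!) = 360360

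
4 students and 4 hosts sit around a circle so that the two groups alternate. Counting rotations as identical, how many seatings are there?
Fix one of the students: (4-1)! ways for the remaining students, × 4! ways for the hosts = 6 × 24 = 144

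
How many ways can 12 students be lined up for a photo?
12! = 479001600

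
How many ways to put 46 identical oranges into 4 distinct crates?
C(46+4-1, 4-1) = C(49, 3) = 18424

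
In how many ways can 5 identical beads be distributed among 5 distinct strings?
C(5+5-1, 5-1) = C(9, 4) = 126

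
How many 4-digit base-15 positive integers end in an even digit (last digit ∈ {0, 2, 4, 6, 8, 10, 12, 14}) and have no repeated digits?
Last∈{0,2,4,6,8,10,12,14}. Last=0: 2184. Last nonzero: 7×13×P(13,2) = 14196. Total = 16380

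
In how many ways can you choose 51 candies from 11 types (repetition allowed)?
C(51+11-1, 11-1) = C(61, 10) = 90177170226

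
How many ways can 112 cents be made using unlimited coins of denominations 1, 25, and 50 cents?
Coefficient of x^112 in 1/(1-x^1) · 1/(1-x^25) · 1/(1-x^50). Case on j = number of 50-cent coins (j = 0..2); remainder r = 112 - 50j is made from {1,25} in ⌊r/25⌋+1 ways. r = 112, 62, 12 → 5 + 3 + 1 = 9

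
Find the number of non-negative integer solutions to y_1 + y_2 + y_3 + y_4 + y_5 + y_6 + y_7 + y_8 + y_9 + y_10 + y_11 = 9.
C(9+11-1, 11-1) = C(19, 10) = 92378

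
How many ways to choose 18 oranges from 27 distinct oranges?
C(27,18) = 27!/(18!×9!) = 4686825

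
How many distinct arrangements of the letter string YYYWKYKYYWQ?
11! / (1! × 6! × 2! × 2!) = 13860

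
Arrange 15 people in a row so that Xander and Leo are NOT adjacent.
Total - adjacent = 15! - (15-1)!×2 = 1307674368000 - 174356582400 = 1133317785600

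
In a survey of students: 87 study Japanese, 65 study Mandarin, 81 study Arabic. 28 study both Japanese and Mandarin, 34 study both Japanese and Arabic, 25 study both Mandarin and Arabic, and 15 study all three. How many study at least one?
|A∪B∪C| = 87+65+81-28-34-25+15 = 161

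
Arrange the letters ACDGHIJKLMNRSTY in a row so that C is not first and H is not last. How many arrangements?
By inclusion-exclusion: 15! - 2×(15-1)! + (15-2)! = 1307674368000 - 174356582400 + 6227020800 = 1139544806400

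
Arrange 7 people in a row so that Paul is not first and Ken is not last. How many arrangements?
By inclusion-exclusion: 7! - 2×(7-1)! + (7-2)! = 5040 - 1440 + 120 = 3720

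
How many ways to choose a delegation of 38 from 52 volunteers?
C(52,38) = 52!/(38!×14!) = 1768966344600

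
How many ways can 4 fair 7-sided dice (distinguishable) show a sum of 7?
Coefficient of x^7 in (x + x² + ... + x^7)^4. By inclusion-exclusion on dice exceeding 7: Σ_j (-1)^j C(4,j)·C(7-1-7j, 3) = C(4,0)·C(6,3) = 1·20 = 20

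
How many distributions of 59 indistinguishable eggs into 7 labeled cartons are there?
C(59+7-1, 7-1) = C(65, 6) = 82598880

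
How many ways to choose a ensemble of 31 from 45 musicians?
C(45,31) = 45!/(31!×14!) = 166871334960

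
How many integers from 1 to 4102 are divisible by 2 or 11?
⌊4102/2⌋ + ⌊4102/11⌋ - ⌊4102/22⌋ = 2051 + 372 - 186 = 2237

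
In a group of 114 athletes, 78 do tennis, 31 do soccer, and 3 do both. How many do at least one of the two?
|A∪B| = |A| + |B| - |A∩B| = 78 + 31 - 3 = 106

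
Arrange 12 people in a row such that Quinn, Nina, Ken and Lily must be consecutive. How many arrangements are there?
Treat the 4 as one block: (12-4+1)! × 4! = 362880 × 24 = 8709120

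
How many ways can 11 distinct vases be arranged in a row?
11! = 39916800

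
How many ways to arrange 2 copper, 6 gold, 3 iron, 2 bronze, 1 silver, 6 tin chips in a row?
20! / (2! × 6! × 3! × 2! × 1! × 6!) = 195545750400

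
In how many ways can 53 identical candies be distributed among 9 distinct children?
C(53+9-1, 9-1) = C(61, 8) = 2944827765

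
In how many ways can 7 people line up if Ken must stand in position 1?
Fix one position: (7-1)! = 720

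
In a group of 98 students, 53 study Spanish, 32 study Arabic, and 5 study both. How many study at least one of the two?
|A∪B| = |A| + |B| - |A∩B| = 53 + 32 - 5 = 80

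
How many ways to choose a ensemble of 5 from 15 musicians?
C(15,5) = 15!/(5!×10!) = 3003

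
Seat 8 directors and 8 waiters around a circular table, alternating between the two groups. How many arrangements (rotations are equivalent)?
Fix one of the directors: (8-1)! ways for the remaining directors, × 8! ways for the waiters = 5040 × 40320 = 203212800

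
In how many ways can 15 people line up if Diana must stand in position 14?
Fix one position: (15-1)! = 87178291200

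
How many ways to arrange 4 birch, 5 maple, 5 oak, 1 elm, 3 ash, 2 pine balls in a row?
20! / (4! × 5! × 5! × 1! × 3! × 2!) = 586637251200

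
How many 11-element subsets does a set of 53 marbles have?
C(53,11) = 53!/(11!×42!) = 76223753060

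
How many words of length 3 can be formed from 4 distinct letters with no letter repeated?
P(4,3) = 4!/(4-3)! = 24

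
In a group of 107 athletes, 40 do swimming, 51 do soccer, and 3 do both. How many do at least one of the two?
|A∪B| = |A| + |B| - |A∩B| = 40 + 51 - 3 = 88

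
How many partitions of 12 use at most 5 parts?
By conjugation, equals partitions of 12 into parts ≤ 5. Let r_j(i) = number of partitions of i into parts ≤ j, for i = 0..12. r_1(i) = 1 for all i; r_j(i) = r_{j-1}(i) + r_j(i-j). Rows j = 2..5: ≤2: 1 1 2 2 3 3 4 4 5 5 6 6 7; ≤3: 1 1 2 3 4 5 7 8 10 12 14 16 19; ≤4: 1 1 2 3 5 6 9 11 15 18 23 27 34; ≤5: 1 1 2 3 5 7 10 13 18 23 30 37 47. r_5(12) = 47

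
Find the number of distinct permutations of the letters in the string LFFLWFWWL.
9! / (3! × 3! × 3!) = 1680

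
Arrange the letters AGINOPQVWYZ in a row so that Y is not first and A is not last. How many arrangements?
By inclusion-exclusion: 11! - 2×(11-1)! + (11-2)! = 39916800 - 7257600 + 362880 = 33022080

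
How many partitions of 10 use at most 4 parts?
By conjugation, equals partitions of 10 into parts ≤ 4. Let r_j(i) = number of partitions of i into parts ≤ j, for i = 0..10. r_1(i) = 1 for all i; r_j(i) = r_{j-1}(i) + r_j(i-j). Rows j = 2..4: ≤2: 1 1 2 2 3 3 4 4 5 5 6; ≤3: 1 1 2 3 4 5 7 8 10 12 14; ≤4: 1 1 2 3 5 6 9 11 15 18 23. r_4(10) = 23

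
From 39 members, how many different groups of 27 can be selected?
C(39,27) = 39!/(27!×12!) = 3910797436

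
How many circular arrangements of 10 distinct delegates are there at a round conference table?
Circular: fix one position, arrange the rest. (10-1)! = 362880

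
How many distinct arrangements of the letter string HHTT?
4! / (2! × 2!) = 6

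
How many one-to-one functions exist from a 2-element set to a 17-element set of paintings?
P(17,2) = 17!/(17-2)! = 272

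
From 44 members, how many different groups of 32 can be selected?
C(44,32) = 44!/(32!×12!) = 21090682613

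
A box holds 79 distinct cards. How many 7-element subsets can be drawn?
C(79,7) = 79!/(7!×72!) = 2898753715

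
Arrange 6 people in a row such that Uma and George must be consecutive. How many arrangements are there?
Treat the 2 as one block: (6-2+1)! × 2! = 120 × 2 = 240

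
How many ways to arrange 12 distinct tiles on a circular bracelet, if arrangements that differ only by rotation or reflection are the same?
(12-1)!/2 = 39916800/2 = 19958400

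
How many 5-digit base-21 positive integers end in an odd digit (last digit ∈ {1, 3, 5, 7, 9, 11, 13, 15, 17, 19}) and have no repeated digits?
Last∈{1,3,5,7,9,11,13,15,17,19}. Last=0: 0. Last nonzero: 10×19×P(19,3) = 1104660. Total = 1104660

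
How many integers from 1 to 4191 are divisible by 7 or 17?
⌊4191/7⌋ + ⌊4191/17⌋ - ⌊4191/119⌋ = 598 + 246 - 35 = 809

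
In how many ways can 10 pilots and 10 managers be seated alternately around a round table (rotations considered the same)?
Fix one of the pilots: (10-1)! ways for the remaining pilots, × 10! ways for the managers = 362880 × 3628800 = 1316818944000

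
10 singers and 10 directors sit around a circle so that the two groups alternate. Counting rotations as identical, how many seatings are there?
Fix one of the singers: (10-1)! ways for the remaining singers, × 10! ways for the directors = 362880 × 3628800 = 1316818944000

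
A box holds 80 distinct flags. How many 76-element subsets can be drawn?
C(80,76) = 80!/(76!×4!) = 1581580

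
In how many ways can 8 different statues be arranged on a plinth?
8! = 40320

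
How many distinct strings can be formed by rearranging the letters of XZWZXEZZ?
8! / (2! × 1! × 4! × 1!) = 840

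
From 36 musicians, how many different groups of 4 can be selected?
C(36,4) = 36!/(4!×32!) = 58905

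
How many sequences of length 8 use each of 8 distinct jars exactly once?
8! = 40320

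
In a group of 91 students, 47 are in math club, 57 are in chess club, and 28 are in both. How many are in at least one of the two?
|A∪B| = |A| + |B| - |A∩B| = 47 + 57 - 28 = 76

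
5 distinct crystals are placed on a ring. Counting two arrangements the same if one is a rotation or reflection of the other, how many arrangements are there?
(5-1)!/2 = 24/2 = 12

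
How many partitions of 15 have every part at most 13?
Let r_j(i) = number of partitions of i into parts ≤ j, for i = 0..15. r_1(i) = 1 for all i; r_j(i) = r_{j-1}(i) + r_j(i-j). Rows j = 2..13: ≤2: 1 1 2 2 3 3 4 4 5 5 6 6 7 7 8 8; ≤3: 1 1 2 3 4 5 7 8 10 12 14 16 19 21 24 27; ≤4: 1 1 2 3 5 6 9 11 15 18 23 27 34 39 47 54; ≤5: 1 1 2 3 5 7 10 13 18 23 30 37 47 57 70 84; ≤6: 1 1 2 3 5 7 11 14 20 26 35 44 58 71 90 110; ≤7: 1 1 2 3 5 7 11 15 21 28 38 49 65 82 105 131; ≤8: 1 1 2 3 5 7 11 15 22 29 40 52 70 89 116 146; ≤9: 1 1 2 3 5 7 11 15 22 30 41 54 73 94 123 157; ≤10: 1 1 2 3 5 7 11 15 22 30 42 55 75 97 128 164; ≤11: 1 1 2 3 5 7 11 15 22 30 42 56 76 99 131 169; ≤12: 1 1 2 3 5 7 11 15 22 30 42 56 77 100 133 172; ≤13: 1 1 2 3 5 7 11 15 22 30 42 56 77 101 134 174. r_13(15) = 174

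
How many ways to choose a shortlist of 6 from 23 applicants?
C(23,6) = 23!/(6!×17!) = 100947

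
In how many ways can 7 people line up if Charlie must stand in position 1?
Fix one position: (7-1)! = 720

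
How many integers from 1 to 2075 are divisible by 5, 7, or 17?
⌊2075/5⌋+⌊2075/7⌋+⌊2075/17⌋ - ⌊2075/35⌋-⌊2075/85⌋-⌊2075/119⌋ + ⌊2075/595⌋ = 415+296+122 - 59-24-17 + 3 = 736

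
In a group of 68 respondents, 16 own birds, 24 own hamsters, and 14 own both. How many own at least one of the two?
|A∪B| = |A| + |B| - |A∩B| = 16 + 24 - 14 = 26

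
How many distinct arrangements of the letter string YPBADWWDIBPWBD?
14! / (3! × 1! × 1! × 3! × 3! × 1! × 2!) = 201801600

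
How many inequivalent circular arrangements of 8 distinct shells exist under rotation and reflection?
(8-1)!/2 = 5040/2 = 2520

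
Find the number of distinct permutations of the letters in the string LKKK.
4! / (1! × 3!) = 4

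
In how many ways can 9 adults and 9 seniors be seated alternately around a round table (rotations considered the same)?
Fix one of the adults: (9-1)! ways for the remaining adults, × 9! ways for the seniors = 40320 × 362880 = 14631321600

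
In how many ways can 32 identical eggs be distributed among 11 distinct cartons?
C(32+11-1, 11-1) = C(42, 10) = 1471442973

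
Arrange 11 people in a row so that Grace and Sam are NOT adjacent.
Total - adjacent = 11! - (11-1)!×2 = 39916800 - 7257600 = 32659200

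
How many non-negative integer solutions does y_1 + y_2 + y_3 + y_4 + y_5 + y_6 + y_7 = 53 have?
C(53+7-1, 7-1) = C(59, 6) = 45057474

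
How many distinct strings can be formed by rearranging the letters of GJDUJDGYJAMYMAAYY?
17! / (2! × 2! × 3! × 2! × 3! × 1! × 4!) = 51459408000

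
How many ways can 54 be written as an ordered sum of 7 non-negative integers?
C(54+7-1, 7-1) = C(60, 6) = 50063860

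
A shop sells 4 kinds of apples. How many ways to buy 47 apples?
C(47+4-1, 4-1) = C(50, 3) = 19600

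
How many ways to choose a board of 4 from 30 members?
C(30,4) = 30!/(4!×26!) = 27405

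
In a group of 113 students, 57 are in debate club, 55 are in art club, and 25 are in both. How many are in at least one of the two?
|A∪B| = |A| + |B| - |A∩B| = 57 + 55 - 25 = 87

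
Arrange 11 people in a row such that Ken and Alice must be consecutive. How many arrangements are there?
Treat the 2 as one block: (11-2+1)! × 2! = 3628800 × 2 = 7257600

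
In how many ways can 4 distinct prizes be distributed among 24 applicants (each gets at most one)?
P(24,4) = 24!/(24-4)! = 255024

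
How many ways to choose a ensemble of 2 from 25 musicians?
C(25,2) = 25!/(2!×23!) = 300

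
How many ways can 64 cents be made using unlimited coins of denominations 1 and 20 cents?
Coefficient of x^64 in 1/(1-x^1) · 1/(1-x^20). Use j coins of 20 for j = 0..⌊64/20⌋ = 3, the rest in 1s: 3 + 1 = 4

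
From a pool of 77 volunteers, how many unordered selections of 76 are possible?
C(77,76) = 77!/(76!×1!) = 77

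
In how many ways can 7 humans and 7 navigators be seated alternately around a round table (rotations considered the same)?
Fix one of the humans: (7-1)! ways for the remaining humans, × 7! ways for the navigators = 720 × 5040 = 3628800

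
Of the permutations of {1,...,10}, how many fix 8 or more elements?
Exactly j fixed points: C(10,j)·!(10-j); sum over j ≥ 8 (derangement numbers via !m = (m-1)·(!(m-1) + !(m-2)): !0..!2 = 1, 0, 1). Σ_{j=8}^{10} C(10,j)·!(10-j) = C(10,8)·!2 + C(10,9)·!1 + C(10,10)·!0 = 45·1 + 10·0 + 1·1 = 46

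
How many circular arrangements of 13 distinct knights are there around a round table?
Circular: fix one position, arrange the rest. (13-1)! = 479001600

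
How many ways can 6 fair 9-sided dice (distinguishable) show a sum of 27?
Coefficient of x^27 in (x + x² + ... + x^9)^6. By inclusion-exclusion on dice exceeding 9: Σ_j (-1)^j C(6,j)·C(27-1-9j, 5) = C(6,0)·C(26,5) - C(6,1)·C(17,5) + C(6,2)·C(8,5) = 1·65780 - 6·6188 + 15·56 = 29492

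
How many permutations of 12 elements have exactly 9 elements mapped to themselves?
Choose the 9 fixed points C(12,9) = 220, derange the rest: !3 = Σ_{j=0}^{3} (-1)^j·3!/j! = 6 - 6 + 3 - 1 = 2. Product = 220 × 2 = 440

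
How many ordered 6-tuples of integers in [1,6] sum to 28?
Coefficient of x^28 in (x + x² + ... + x^6)^6. By inclusion-exclusion on dice exceeding 6: Σ_j (-1)^j C(6,j)·C(28-1-6j, 5) = C(6,0)·C(27,5) - C(6,1)·C(21,5) + C(6,2)·C(15,5) - C(6,3)·C(9,5) = 1·80730 - 6·20349 + 15·3003 - 20·126 = 1161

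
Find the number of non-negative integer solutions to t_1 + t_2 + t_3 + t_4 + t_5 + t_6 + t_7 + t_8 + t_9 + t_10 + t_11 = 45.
C(45+11-1, 11-1) = C(55, 10) = 29248649430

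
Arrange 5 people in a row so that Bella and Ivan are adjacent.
Treat as block: (5-1)! × 2! = 24 × 2 = 48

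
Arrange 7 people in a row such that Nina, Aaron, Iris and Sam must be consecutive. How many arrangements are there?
Treat the 4 as one block: (7-4+1)! × 4! = 24 × 24 = 576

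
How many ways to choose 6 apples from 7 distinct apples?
C(7,6) = 7!/(6!×1!) = 7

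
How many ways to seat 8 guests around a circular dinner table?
Circular: fix one position, arrange the rest. (8-1)! = 5040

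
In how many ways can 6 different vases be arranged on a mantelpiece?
6! = 720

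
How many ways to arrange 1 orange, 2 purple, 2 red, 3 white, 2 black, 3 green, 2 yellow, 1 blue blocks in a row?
16! / (1! × 2! × 2! × 3! × 2! × 3! × 2! × 1!) = 36324288000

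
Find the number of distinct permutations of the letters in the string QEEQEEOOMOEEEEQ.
15! / (8! × 3! × 3! × 1!) = 900900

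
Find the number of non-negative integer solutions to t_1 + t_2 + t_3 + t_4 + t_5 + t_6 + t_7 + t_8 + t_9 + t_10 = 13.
C(13+10-1, 10-1) = C(22, 9) = 497420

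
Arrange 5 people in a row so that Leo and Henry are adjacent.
Treat as block: (5-1)! × 2! = 24 × 2 = 48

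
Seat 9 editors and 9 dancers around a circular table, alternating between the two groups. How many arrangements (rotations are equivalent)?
Fix one of the editors: (9-1)! ways for the remaining editors, × 9! ways for the dancers = 40320 × 362880 = 14631321600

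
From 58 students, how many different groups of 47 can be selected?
C(58,47) = 58!/(47!×11!) = 227692286640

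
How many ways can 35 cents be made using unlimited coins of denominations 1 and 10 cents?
Coefficient of x^35 in 1/(1-x^1) · 1/(1-x^10). Use j coins of 10 for j = 0..⌊35/10⌋ = 3, the rest in 1s: 3 + 1 = 4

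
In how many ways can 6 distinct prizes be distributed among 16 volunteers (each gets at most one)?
P(16,6) = 16!/(16-6)! = 5765760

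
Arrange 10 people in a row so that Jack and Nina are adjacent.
Treat as block: (10-1)! × 2! = 362880 × 2 = 725760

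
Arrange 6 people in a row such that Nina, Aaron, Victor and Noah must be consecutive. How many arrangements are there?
Treat the 4 as one block: (6-4+1)! × 4! = 6 × 24 = 144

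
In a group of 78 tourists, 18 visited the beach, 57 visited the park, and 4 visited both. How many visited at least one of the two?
|A∪B| = |A| + |B| - |A∩B| = 18 + 57 - 4 = 71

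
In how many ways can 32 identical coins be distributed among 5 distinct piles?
C(32+5-1, 5-1) = C(36, 4) = 58905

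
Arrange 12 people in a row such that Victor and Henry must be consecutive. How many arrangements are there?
Treat the 2 as one block: (12-2+1)! × 2! = 39916800 × 2 = 79833600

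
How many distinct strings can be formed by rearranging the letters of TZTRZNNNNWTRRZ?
14! / (3! × 3! × 3! × 1! × 4!) = 16816800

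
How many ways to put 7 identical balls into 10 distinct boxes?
C(7+10-1, 10-1) = C(16, 9) = 11440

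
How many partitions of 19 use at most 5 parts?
By conjugation, equals partitions of 19 into parts ≤ 5. Let r_j(i) = number of partitions of i into parts ≤ j, for i = 0..19. r_1(i) = 1 for all i; r_j(i) = r_{j-1}(i) + r_j(i-j). Rows j = 2..5: ≤2: 1 1 2 2 3 3 4 4 5 5 6 6 7 7 8 8 9 9 10 10; ≤3: 1 1 2 3 4 5 7 8 10 12 14 16 19 21 24 27 30 33 37 40; ≤4: 1 1 2 3 5 6 9 11 15 18 23 27 34 39 47 54 64 72 84 94; ≤5: 1 1 2 3 5 7 10 13 18 23 30 37 47 57 70 84 101 119 141 164. r_5(19) = 164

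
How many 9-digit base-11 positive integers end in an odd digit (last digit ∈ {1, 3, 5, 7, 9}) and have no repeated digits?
Last∈{1,3,5,7,9}. Last=0: 0. Last nonzero: 5×9×P(9,7) = 8164800. Total = 8164800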